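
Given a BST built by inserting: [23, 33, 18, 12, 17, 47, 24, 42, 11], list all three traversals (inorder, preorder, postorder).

Tree insertion order: [23, 33, 18, 12, 17, 47, 24, 42, 11]
Tree (level-order array): [23, 18, 33, 12, None, 24, 47, 11, 17, None, None, 42]
Inorder (L, root, R): [11, 12, 17, 18, 23, 24, 33, 42, 47]
Preorder (root, L, R): [23, 18, 12, 11, 17, 33, 24, 47, 42]
Postorder (L, R, root): [11, 17, 12, 18, 24, 42, 47, 33, 23]


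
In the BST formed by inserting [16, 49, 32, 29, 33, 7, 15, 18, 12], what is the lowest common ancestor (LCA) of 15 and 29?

Tree insertion order: [16, 49, 32, 29, 33, 7, 15, 18, 12]
Tree (level-order array): [16, 7, 49, None, 15, 32, None, 12, None, 29, 33, None, None, 18]
In a BST, the LCA of p=15, q=29 is the first node v on the
root-to-leaf path with p <= v <= q (go left if both < v, right if both > v).
Walk from root:
  at 16: 15 <= 16 <= 29, this is the LCA
LCA = 16


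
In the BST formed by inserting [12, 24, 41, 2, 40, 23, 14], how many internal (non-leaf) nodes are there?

Tree built from: [12, 24, 41, 2, 40, 23, 14]
Tree (level-order array): [12, 2, 24, None, None, 23, 41, 14, None, 40]
Rule: An internal node has at least one child.
Per-node child counts:
  node 12: 2 child(ren)
  node 2: 0 child(ren)
  node 24: 2 child(ren)
  node 23: 1 child(ren)
  node 14: 0 child(ren)
  node 41: 1 child(ren)
  node 40: 0 child(ren)
Matching nodes: [12, 24, 23, 41]
Count of internal (non-leaf) nodes: 4


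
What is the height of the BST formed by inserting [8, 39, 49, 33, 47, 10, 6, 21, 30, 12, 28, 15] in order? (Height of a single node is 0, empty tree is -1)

Insertion order: [8, 39, 49, 33, 47, 10, 6, 21, 30, 12, 28, 15]
Tree (level-order array): [8, 6, 39, None, None, 33, 49, 10, None, 47, None, None, 21, None, None, 12, 30, None, 15, 28]
Compute height bottom-up (empty subtree = -1):
  height(6) = 1 + max(-1, -1) = 0
  height(15) = 1 + max(-1, -1) = 0
  height(12) = 1 + max(-1, 0) = 1
  height(28) = 1 + max(-1, -1) = 0
  height(30) = 1 + max(0, -1) = 1
  height(21) = 1 + max(1, 1) = 2
  height(10) = 1 + max(-1, 2) = 3
  height(33) = 1 + max(3, -1) = 4
  height(47) = 1 + max(-1, -1) = 0
  height(49) = 1 + max(0, -1) = 1
  height(39) = 1 + max(4, 1) = 5
  height(8) = 1 + max(0, 5) = 6
Height = 6


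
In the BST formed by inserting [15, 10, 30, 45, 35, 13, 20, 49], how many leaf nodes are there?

Tree built from: [15, 10, 30, 45, 35, 13, 20, 49]
Tree (level-order array): [15, 10, 30, None, 13, 20, 45, None, None, None, None, 35, 49]
Rule: A leaf has 0 children.
Per-node child counts:
  node 15: 2 child(ren)
  node 10: 1 child(ren)
  node 13: 0 child(ren)
  node 30: 2 child(ren)
  node 20: 0 child(ren)
  node 45: 2 child(ren)
  node 35: 0 child(ren)
  node 49: 0 child(ren)
Matching nodes: [13, 20, 35, 49]
Count of leaf nodes: 4


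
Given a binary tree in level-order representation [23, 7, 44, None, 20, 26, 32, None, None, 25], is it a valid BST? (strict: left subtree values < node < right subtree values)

Level-order array: [23, 7, 44, None, 20, 26, 32, None, None, 25]
Validate using subtree bounds (lo, hi): at each node, require lo < value < hi,
then recurse left with hi=value and right with lo=value.
Preorder trace (stopping at first violation):
  at node 23 with bounds (-inf, +inf): OK
  at node 7 with bounds (-inf, 23): OK
  at node 20 with bounds (7, 23): OK
  at node 44 with bounds (23, +inf): OK
  at node 26 with bounds (23, 44): OK
  at node 25 with bounds (23, 26): OK
  at node 32 with bounds (44, +inf): VIOLATION
Node 32 violates its bound: not (44 < 32 < +inf).
Result: Not a valid BST


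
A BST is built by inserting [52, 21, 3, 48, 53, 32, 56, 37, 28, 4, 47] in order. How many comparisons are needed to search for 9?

Search path for 9: 52 -> 21 -> 3 -> 4
Found: False
Comparisons: 4


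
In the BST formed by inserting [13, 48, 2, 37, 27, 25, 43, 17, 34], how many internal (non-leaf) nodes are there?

Tree built from: [13, 48, 2, 37, 27, 25, 43, 17, 34]
Tree (level-order array): [13, 2, 48, None, None, 37, None, 27, 43, 25, 34, None, None, 17]
Rule: An internal node has at least one child.
Per-node child counts:
  node 13: 2 child(ren)
  node 2: 0 child(ren)
  node 48: 1 child(ren)
  node 37: 2 child(ren)
  node 27: 2 child(ren)
  node 25: 1 child(ren)
  node 17: 0 child(ren)
  node 34: 0 child(ren)
  node 43: 0 child(ren)
Matching nodes: [13, 48, 37, 27, 25]
Count of internal (non-leaf) nodes: 5


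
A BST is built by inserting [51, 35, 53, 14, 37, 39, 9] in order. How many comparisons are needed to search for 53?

Search path for 53: 51 -> 53
Found: True
Comparisons: 2


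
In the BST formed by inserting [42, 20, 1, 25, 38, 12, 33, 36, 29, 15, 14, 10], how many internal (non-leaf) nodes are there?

Tree built from: [42, 20, 1, 25, 38, 12, 33, 36, 29, 15, 14, 10]
Tree (level-order array): [42, 20, None, 1, 25, None, 12, None, 38, 10, 15, 33, None, None, None, 14, None, 29, 36]
Rule: An internal node has at least one child.
Per-node child counts:
  node 42: 1 child(ren)
  node 20: 2 child(ren)
  node 1: 1 child(ren)
  node 12: 2 child(ren)
  node 10: 0 child(ren)
  node 15: 1 child(ren)
  node 14: 0 child(ren)
  node 25: 1 child(ren)
  node 38: 1 child(ren)
  node 33: 2 child(ren)
  node 29: 0 child(ren)
  node 36: 0 child(ren)
Matching nodes: [42, 20, 1, 12, 15, 25, 38, 33]
Count of internal (non-leaf) nodes: 8


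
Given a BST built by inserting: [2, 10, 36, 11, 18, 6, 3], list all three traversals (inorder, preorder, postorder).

Tree insertion order: [2, 10, 36, 11, 18, 6, 3]
Tree (level-order array): [2, None, 10, 6, 36, 3, None, 11, None, None, None, None, 18]
Inorder (L, root, R): [2, 3, 6, 10, 11, 18, 36]
Preorder (root, L, R): [2, 10, 6, 3, 36, 11, 18]
Postorder (L, R, root): [3, 6, 18, 11, 36, 10, 2]


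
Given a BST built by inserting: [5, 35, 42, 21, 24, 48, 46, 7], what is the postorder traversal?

Tree insertion order: [5, 35, 42, 21, 24, 48, 46, 7]
Tree (level-order array): [5, None, 35, 21, 42, 7, 24, None, 48, None, None, None, None, 46]
Postorder traversal: [7, 24, 21, 46, 48, 42, 35, 5]


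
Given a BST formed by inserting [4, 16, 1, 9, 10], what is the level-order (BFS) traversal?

Tree insertion order: [4, 16, 1, 9, 10]
Tree (level-order array): [4, 1, 16, None, None, 9, None, None, 10]
BFS from the root, enqueuing left then right child of each popped node:
  queue [4] -> pop 4, enqueue [1, 16], visited so far: [4]
  queue [1, 16] -> pop 1, enqueue [none], visited so far: [4, 1]
  queue [16] -> pop 16, enqueue [9], visited so far: [4, 1, 16]
  queue [9] -> pop 9, enqueue [10], visited so far: [4, 1, 16, 9]
  queue [10] -> pop 10, enqueue [none], visited so far: [4, 1, 16, 9, 10]
Result: [4, 1, 16, 9, 10]


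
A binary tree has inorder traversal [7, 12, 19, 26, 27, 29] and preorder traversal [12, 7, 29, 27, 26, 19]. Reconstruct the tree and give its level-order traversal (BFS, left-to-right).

Inorder:  [7, 12, 19, 26, 27, 29]
Preorder: [12, 7, 29, 27, 26, 19]
Algorithm: preorder visits root first, so consume preorder in order;
for each root, split the current inorder slice at that value into
left-subtree inorder and right-subtree inorder, then recurse.
Recursive splits:
  root=12; inorder splits into left=[7], right=[19, 26, 27, 29]
  root=7; inorder splits into left=[], right=[]
  root=29; inorder splits into left=[19, 26, 27], right=[]
  root=27; inorder splits into left=[19, 26], right=[]
  root=26; inorder splits into left=[19], right=[]
  root=19; inorder splits into left=[], right=[]
Reconstructed level-order: [12, 7, 29, 27, 26, 19]


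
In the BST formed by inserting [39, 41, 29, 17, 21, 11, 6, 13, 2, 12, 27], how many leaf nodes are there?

Tree built from: [39, 41, 29, 17, 21, 11, 6, 13, 2, 12, 27]
Tree (level-order array): [39, 29, 41, 17, None, None, None, 11, 21, 6, 13, None, 27, 2, None, 12]
Rule: A leaf has 0 children.
Per-node child counts:
  node 39: 2 child(ren)
  node 29: 1 child(ren)
  node 17: 2 child(ren)
  node 11: 2 child(ren)
  node 6: 1 child(ren)
  node 2: 0 child(ren)
  node 13: 1 child(ren)
  node 12: 0 child(ren)
  node 21: 1 child(ren)
  node 27: 0 child(ren)
  node 41: 0 child(ren)
Matching nodes: [2, 12, 27, 41]
Count of leaf nodes: 4


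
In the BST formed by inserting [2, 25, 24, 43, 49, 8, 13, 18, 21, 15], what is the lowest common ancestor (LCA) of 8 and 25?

Tree insertion order: [2, 25, 24, 43, 49, 8, 13, 18, 21, 15]
Tree (level-order array): [2, None, 25, 24, 43, 8, None, None, 49, None, 13, None, None, None, 18, 15, 21]
In a BST, the LCA of p=8, q=25 is the first node v on the
root-to-leaf path with p <= v <= q (go left if both < v, right if both > v).
Walk from root:
  at 2: both 8 and 25 > 2, go right
  at 25: 8 <= 25 <= 25, this is the LCA
LCA = 25


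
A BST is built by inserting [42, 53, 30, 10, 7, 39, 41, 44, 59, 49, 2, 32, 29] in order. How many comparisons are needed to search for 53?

Search path for 53: 42 -> 53
Found: True
Comparisons: 2


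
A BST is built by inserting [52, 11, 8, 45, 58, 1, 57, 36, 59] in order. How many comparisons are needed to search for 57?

Search path for 57: 52 -> 58 -> 57
Found: True
Comparisons: 3


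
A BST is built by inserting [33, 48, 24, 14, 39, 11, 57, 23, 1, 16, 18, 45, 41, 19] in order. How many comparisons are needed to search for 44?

Search path for 44: 33 -> 48 -> 39 -> 45 -> 41
Found: False
Comparisons: 5


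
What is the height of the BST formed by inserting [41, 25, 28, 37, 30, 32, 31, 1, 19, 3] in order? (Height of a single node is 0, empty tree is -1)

Insertion order: [41, 25, 28, 37, 30, 32, 31, 1, 19, 3]
Tree (level-order array): [41, 25, None, 1, 28, None, 19, None, 37, 3, None, 30, None, None, None, None, 32, 31]
Compute height bottom-up (empty subtree = -1):
  height(3) = 1 + max(-1, -1) = 0
  height(19) = 1 + max(0, -1) = 1
  height(1) = 1 + max(-1, 1) = 2
  height(31) = 1 + max(-1, -1) = 0
  height(32) = 1 + max(0, -1) = 1
  height(30) = 1 + max(-1, 1) = 2
  height(37) = 1 + max(2, -1) = 3
  height(28) = 1 + max(-1, 3) = 4
  height(25) = 1 + max(2, 4) = 5
  height(41) = 1 + max(5, -1) = 6
Height = 6


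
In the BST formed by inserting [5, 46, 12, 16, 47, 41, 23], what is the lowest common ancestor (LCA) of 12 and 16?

Tree insertion order: [5, 46, 12, 16, 47, 41, 23]
Tree (level-order array): [5, None, 46, 12, 47, None, 16, None, None, None, 41, 23]
In a BST, the LCA of p=12, q=16 is the first node v on the
root-to-leaf path with p <= v <= q (go left if both < v, right if both > v).
Walk from root:
  at 5: both 12 and 16 > 5, go right
  at 46: both 12 and 16 < 46, go left
  at 12: 12 <= 12 <= 16, this is the LCA
LCA = 12


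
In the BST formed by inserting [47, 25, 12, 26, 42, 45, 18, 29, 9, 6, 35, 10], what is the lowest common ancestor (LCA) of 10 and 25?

Tree insertion order: [47, 25, 12, 26, 42, 45, 18, 29, 9, 6, 35, 10]
Tree (level-order array): [47, 25, None, 12, 26, 9, 18, None, 42, 6, 10, None, None, 29, 45, None, None, None, None, None, 35]
In a BST, the LCA of p=10, q=25 is the first node v on the
root-to-leaf path with p <= v <= q (go left if both < v, right if both > v).
Walk from root:
  at 47: both 10 and 25 < 47, go left
  at 25: 10 <= 25 <= 25, this is the LCA
LCA = 25


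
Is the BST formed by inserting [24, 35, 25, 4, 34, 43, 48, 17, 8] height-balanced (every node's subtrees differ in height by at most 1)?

Tree (level-order array): [24, 4, 35, None, 17, 25, 43, 8, None, None, 34, None, 48]
Definition: a tree is height-balanced if, at every node, |h(left) - h(right)| <= 1 (empty subtree has height -1).
Bottom-up per-node check:
  node 8: h_left=-1, h_right=-1, diff=0 [OK], height=0
  node 17: h_left=0, h_right=-1, diff=1 [OK], height=1
  node 4: h_left=-1, h_right=1, diff=2 [FAIL (|-1-1|=2 > 1)], height=2
  node 34: h_left=-1, h_right=-1, diff=0 [OK], height=0
  node 25: h_left=-1, h_right=0, diff=1 [OK], height=1
  node 48: h_left=-1, h_right=-1, diff=0 [OK], height=0
  node 43: h_left=-1, h_right=0, diff=1 [OK], height=1
  node 35: h_left=1, h_right=1, diff=0 [OK], height=2
  node 24: h_left=2, h_right=2, diff=0 [OK], height=3
Node 4 violates the condition: |-1 - 1| = 2 > 1.
Result: Not balanced


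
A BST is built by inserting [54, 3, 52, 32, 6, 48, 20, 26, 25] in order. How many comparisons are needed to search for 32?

Search path for 32: 54 -> 3 -> 52 -> 32
Found: True
Comparisons: 4


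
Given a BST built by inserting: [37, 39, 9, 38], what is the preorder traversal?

Tree insertion order: [37, 39, 9, 38]
Tree (level-order array): [37, 9, 39, None, None, 38]
Preorder traversal: [37, 9, 39, 38]


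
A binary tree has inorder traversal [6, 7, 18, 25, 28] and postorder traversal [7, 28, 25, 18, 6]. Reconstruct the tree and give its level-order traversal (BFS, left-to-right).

Inorder:   [6, 7, 18, 25, 28]
Postorder: [7, 28, 25, 18, 6]
Algorithm: postorder visits root last, so walk postorder right-to-left;
each value is the root of the current inorder slice — split it at that
value, recurse on the right subtree first, then the left.
Recursive splits:
  root=6; inorder splits into left=[], right=[7, 18, 25, 28]
  root=18; inorder splits into left=[7], right=[25, 28]
  root=25; inorder splits into left=[], right=[28]
  root=28; inorder splits into left=[], right=[]
  root=7; inorder splits into left=[], right=[]
Reconstructed level-order: [6, 18, 7, 25, 28]


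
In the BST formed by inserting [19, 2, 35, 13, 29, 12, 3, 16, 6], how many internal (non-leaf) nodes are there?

Tree built from: [19, 2, 35, 13, 29, 12, 3, 16, 6]
Tree (level-order array): [19, 2, 35, None, 13, 29, None, 12, 16, None, None, 3, None, None, None, None, 6]
Rule: An internal node has at least one child.
Per-node child counts:
  node 19: 2 child(ren)
  node 2: 1 child(ren)
  node 13: 2 child(ren)
  node 12: 1 child(ren)
  node 3: 1 child(ren)
  node 6: 0 child(ren)
  node 16: 0 child(ren)
  node 35: 1 child(ren)
  node 29: 0 child(ren)
Matching nodes: [19, 2, 13, 12, 3, 35]
Count of internal (non-leaf) nodes: 6


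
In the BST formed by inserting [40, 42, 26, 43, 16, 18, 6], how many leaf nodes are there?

Tree built from: [40, 42, 26, 43, 16, 18, 6]
Tree (level-order array): [40, 26, 42, 16, None, None, 43, 6, 18]
Rule: A leaf has 0 children.
Per-node child counts:
  node 40: 2 child(ren)
  node 26: 1 child(ren)
  node 16: 2 child(ren)
  node 6: 0 child(ren)
  node 18: 0 child(ren)
  node 42: 1 child(ren)
  node 43: 0 child(ren)
Matching nodes: [6, 18, 43]
Count of leaf nodes: 3


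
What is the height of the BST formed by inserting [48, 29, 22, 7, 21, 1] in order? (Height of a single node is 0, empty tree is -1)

Insertion order: [48, 29, 22, 7, 21, 1]
Tree (level-order array): [48, 29, None, 22, None, 7, None, 1, 21]
Compute height bottom-up (empty subtree = -1):
  height(1) = 1 + max(-1, -1) = 0
  height(21) = 1 + max(-1, -1) = 0
  height(7) = 1 + max(0, 0) = 1
  height(22) = 1 + max(1, -1) = 2
  height(29) = 1 + max(2, -1) = 3
  height(48) = 1 + max(3, -1) = 4
Height = 4


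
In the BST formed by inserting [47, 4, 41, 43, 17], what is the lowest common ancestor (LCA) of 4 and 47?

Tree insertion order: [47, 4, 41, 43, 17]
Tree (level-order array): [47, 4, None, None, 41, 17, 43]
In a BST, the LCA of p=4, q=47 is the first node v on the
root-to-leaf path with p <= v <= q (go left if both < v, right if both > v).
Walk from root:
  at 47: 4 <= 47 <= 47, this is the LCA
LCA = 47


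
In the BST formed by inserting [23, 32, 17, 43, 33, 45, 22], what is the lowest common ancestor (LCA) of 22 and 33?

Tree insertion order: [23, 32, 17, 43, 33, 45, 22]
Tree (level-order array): [23, 17, 32, None, 22, None, 43, None, None, 33, 45]
In a BST, the LCA of p=22, q=33 is the first node v on the
root-to-leaf path with p <= v <= q (go left if both < v, right if both > v).
Walk from root:
  at 23: 22 <= 23 <= 33, this is the LCA
LCA = 23


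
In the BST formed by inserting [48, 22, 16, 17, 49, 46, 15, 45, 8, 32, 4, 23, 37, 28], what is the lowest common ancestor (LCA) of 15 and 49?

Tree insertion order: [48, 22, 16, 17, 49, 46, 15, 45, 8, 32, 4, 23, 37, 28]
Tree (level-order array): [48, 22, 49, 16, 46, None, None, 15, 17, 45, None, 8, None, None, None, 32, None, 4, None, 23, 37, None, None, None, 28]
In a BST, the LCA of p=15, q=49 is the first node v on the
root-to-leaf path with p <= v <= q (go left if both < v, right if both > v).
Walk from root:
  at 48: 15 <= 48 <= 49, this is the LCA
LCA = 48


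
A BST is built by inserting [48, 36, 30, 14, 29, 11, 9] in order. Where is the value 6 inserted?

Starting tree (level order): [48, 36, None, 30, None, 14, None, 11, 29, 9]
Insertion path: 48 -> 36 -> 30 -> 14 -> 11 -> 9
Result: insert 6 as left child of 9
Final tree (level order): [48, 36, None, 30, None, 14, None, 11, 29, 9, None, None, None, 6]


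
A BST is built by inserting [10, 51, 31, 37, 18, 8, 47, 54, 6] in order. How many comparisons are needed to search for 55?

Search path for 55: 10 -> 51 -> 54
Found: False
Comparisons: 3


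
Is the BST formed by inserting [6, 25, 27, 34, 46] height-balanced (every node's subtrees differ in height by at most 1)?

Tree (level-order array): [6, None, 25, None, 27, None, 34, None, 46]
Definition: a tree is height-balanced if, at every node, |h(left) - h(right)| <= 1 (empty subtree has height -1).
Bottom-up per-node check:
  node 46: h_left=-1, h_right=-1, diff=0 [OK], height=0
  node 34: h_left=-1, h_right=0, diff=1 [OK], height=1
  node 27: h_left=-1, h_right=1, diff=2 [FAIL (|-1-1|=2 > 1)], height=2
  node 25: h_left=-1, h_right=2, diff=3 [FAIL (|-1-2|=3 > 1)], height=3
  node 6: h_left=-1, h_right=3, diff=4 [FAIL (|-1-3|=4 > 1)], height=4
Node 27 violates the condition: |-1 - 1| = 2 > 1.
Result: Not balanced


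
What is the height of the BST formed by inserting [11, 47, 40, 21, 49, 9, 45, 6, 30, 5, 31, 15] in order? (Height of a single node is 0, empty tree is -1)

Insertion order: [11, 47, 40, 21, 49, 9, 45, 6, 30, 5, 31, 15]
Tree (level-order array): [11, 9, 47, 6, None, 40, 49, 5, None, 21, 45, None, None, None, None, 15, 30, None, None, None, None, None, 31]
Compute height bottom-up (empty subtree = -1):
  height(5) = 1 + max(-1, -1) = 0
  height(6) = 1 + max(0, -1) = 1
  height(9) = 1 + max(1, -1) = 2
  height(15) = 1 + max(-1, -1) = 0
  height(31) = 1 + max(-1, -1) = 0
  height(30) = 1 + max(-1, 0) = 1
  height(21) = 1 + max(0, 1) = 2
  height(45) = 1 + max(-1, -1) = 0
  height(40) = 1 + max(2, 0) = 3
  height(49) = 1 + max(-1, -1) = 0
  height(47) = 1 + max(3, 0) = 4
  height(11) = 1 + max(2, 4) = 5
Height = 5


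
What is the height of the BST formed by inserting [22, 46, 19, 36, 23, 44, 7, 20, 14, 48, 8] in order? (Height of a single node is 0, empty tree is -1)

Insertion order: [22, 46, 19, 36, 23, 44, 7, 20, 14, 48, 8]
Tree (level-order array): [22, 19, 46, 7, 20, 36, 48, None, 14, None, None, 23, 44, None, None, 8]
Compute height bottom-up (empty subtree = -1):
  height(8) = 1 + max(-1, -1) = 0
  height(14) = 1 + max(0, -1) = 1
  height(7) = 1 + max(-1, 1) = 2
  height(20) = 1 + max(-1, -1) = 0
  height(19) = 1 + max(2, 0) = 3
  height(23) = 1 + max(-1, -1) = 0
  height(44) = 1 + max(-1, -1) = 0
  height(36) = 1 + max(0, 0) = 1
  height(48) = 1 + max(-1, -1) = 0
  height(46) = 1 + max(1, 0) = 2
  height(22) = 1 + max(3, 2) = 4
Height = 4


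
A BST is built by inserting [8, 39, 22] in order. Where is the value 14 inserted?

Starting tree (level order): [8, None, 39, 22]
Insertion path: 8 -> 39 -> 22
Result: insert 14 as left child of 22
Final tree (level order): [8, None, 39, 22, None, 14]


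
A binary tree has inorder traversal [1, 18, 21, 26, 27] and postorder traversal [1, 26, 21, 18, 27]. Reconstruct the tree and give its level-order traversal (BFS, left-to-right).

Inorder:   [1, 18, 21, 26, 27]
Postorder: [1, 26, 21, 18, 27]
Algorithm: postorder visits root last, so walk postorder right-to-left;
each value is the root of the current inorder slice — split it at that
value, recurse on the right subtree first, then the left.
Recursive splits:
  root=27; inorder splits into left=[1, 18, 21, 26], right=[]
  root=18; inorder splits into left=[1], right=[21, 26]
  root=21; inorder splits into left=[], right=[26]
  root=26; inorder splits into left=[], right=[]
  root=1; inorder splits into left=[], right=[]
Reconstructed level-order: [27, 18, 1, 21, 26]


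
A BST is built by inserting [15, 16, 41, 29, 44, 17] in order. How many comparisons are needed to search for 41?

Search path for 41: 15 -> 16 -> 41
Found: True
Comparisons: 3


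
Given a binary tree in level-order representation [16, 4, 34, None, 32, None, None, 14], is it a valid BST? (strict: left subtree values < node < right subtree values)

Level-order array: [16, 4, 34, None, 32, None, None, 14]
Validate using subtree bounds (lo, hi): at each node, require lo < value < hi,
then recurse left with hi=value and right with lo=value.
Preorder trace (stopping at first violation):
  at node 16 with bounds (-inf, +inf): OK
  at node 4 with bounds (-inf, 16): OK
  at node 32 with bounds (4, 16): VIOLATION
Node 32 violates its bound: not (4 < 32 < 16).
Result: Not a valid BST


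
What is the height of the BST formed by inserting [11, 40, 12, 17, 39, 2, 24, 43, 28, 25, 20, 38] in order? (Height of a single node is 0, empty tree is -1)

Insertion order: [11, 40, 12, 17, 39, 2, 24, 43, 28, 25, 20, 38]
Tree (level-order array): [11, 2, 40, None, None, 12, 43, None, 17, None, None, None, 39, 24, None, 20, 28, None, None, 25, 38]
Compute height bottom-up (empty subtree = -1):
  height(2) = 1 + max(-1, -1) = 0
  height(20) = 1 + max(-1, -1) = 0
  height(25) = 1 + max(-1, -1) = 0
  height(38) = 1 + max(-1, -1) = 0
  height(28) = 1 + max(0, 0) = 1
  height(24) = 1 + max(0, 1) = 2
  height(39) = 1 + max(2, -1) = 3
  height(17) = 1 + max(-1, 3) = 4
  height(12) = 1 + max(-1, 4) = 5
  height(43) = 1 + max(-1, -1) = 0
  height(40) = 1 + max(5, 0) = 6
  height(11) = 1 + max(0, 6) = 7
Height = 7


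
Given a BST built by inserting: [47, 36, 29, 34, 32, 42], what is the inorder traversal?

Tree insertion order: [47, 36, 29, 34, 32, 42]
Tree (level-order array): [47, 36, None, 29, 42, None, 34, None, None, 32]
Inorder traversal: [29, 32, 34, 36, 42, 47]


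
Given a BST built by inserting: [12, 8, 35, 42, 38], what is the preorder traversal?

Tree insertion order: [12, 8, 35, 42, 38]
Tree (level-order array): [12, 8, 35, None, None, None, 42, 38]
Preorder traversal: [12, 8, 35, 42, 38]


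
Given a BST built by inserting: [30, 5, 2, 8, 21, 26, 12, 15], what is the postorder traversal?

Tree insertion order: [30, 5, 2, 8, 21, 26, 12, 15]
Tree (level-order array): [30, 5, None, 2, 8, None, None, None, 21, 12, 26, None, 15]
Postorder traversal: [2, 15, 12, 26, 21, 8, 5, 30]


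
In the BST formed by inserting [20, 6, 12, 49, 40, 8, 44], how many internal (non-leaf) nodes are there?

Tree built from: [20, 6, 12, 49, 40, 8, 44]
Tree (level-order array): [20, 6, 49, None, 12, 40, None, 8, None, None, 44]
Rule: An internal node has at least one child.
Per-node child counts:
  node 20: 2 child(ren)
  node 6: 1 child(ren)
  node 12: 1 child(ren)
  node 8: 0 child(ren)
  node 49: 1 child(ren)
  node 40: 1 child(ren)
  node 44: 0 child(ren)
Matching nodes: [20, 6, 12, 49, 40]
Count of internal (non-leaf) nodes: 5


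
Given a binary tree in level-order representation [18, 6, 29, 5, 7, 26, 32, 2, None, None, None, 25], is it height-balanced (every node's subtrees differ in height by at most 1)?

Tree (level-order array): [18, 6, 29, 5, 7, 26, 32, 2, None, None, None, 25]
Definition: a tree is height-balanced if, at every node, |h(left) - h(right)| <= 1 (empty subtree has height -1).
Bottom-up per-node check:
  node 2: h_left=-1, h_right=-1, diff=0 [OK], height=0
  node 5: h_left=0, h_right=-1, diff=1 [OK], height=1
  node 7: h_left=-1, h_right=-1, diff=0 [OK], height=0
  node 6: h_left=1, h_right=0, diff=1 [OK], height=2
  node 25: h_left=-1, h_right=-1, diff=0 [OK], height=0
  node 26: h_left=0, h_right=-1, diff=1 [OK], height=1
  node 32: h_left=-1, h_right=-1, diff=0 [OK], height=0
  node 29: h_left=1, h_right=0, diff=1 [OK], height=2
  node 18: h_left=2, h_right=2, diff=0 [OK], height=3
All nodes satisfy the balance condition.
Result: Balanced


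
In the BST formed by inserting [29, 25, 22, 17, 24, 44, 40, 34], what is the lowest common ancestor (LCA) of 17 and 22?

Tree insertion order: [29, 25, 22, 17, 24, 44, 40, 34]
Tree (level-order array): [29, 25, 44, 22, None, 40, None, 17, 24, 34]
In a BST, the LCA of p=17, q=22 is the first node v on the
root-to-leaf path with p <= v <= q (go left if both < v, right if both > v).
Walk from root:
  at 29: both 17 and 22 < 29, go left
  at 25: both 17 and 22 < 25, go left
  at 22: 17 <= 22 <= 22, this is the LCA
LCA = 22


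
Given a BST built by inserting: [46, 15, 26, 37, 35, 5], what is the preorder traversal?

Tree insertion order: [46, 15, 26, 37, 35, 5]
Tree (level-order array): [46, 15, None, 5, 26, None, None, None, 37, 35]
Preorder traversal: [46, 15, 5, 26, 37, 35]


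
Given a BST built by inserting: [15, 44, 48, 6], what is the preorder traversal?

Tree insertion order: [15, 44, 48, 6]
Tree (level-order array): [15, 6, 44, None, None, None, 48]
Preorder traversal: [15, 6, 44, 48]


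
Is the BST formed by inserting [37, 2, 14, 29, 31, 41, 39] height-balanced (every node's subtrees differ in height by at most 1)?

Tree (level-order array): [37, 2, 41, None, 14, 39, None, None, 29, None, None, None, 31]
Definition: a tree is height-balanced if, at every node, |h(left) - h(right)| <= 1 (empty subtree has height -1).
Bottom-up per-node check:
  node 31: h_left=-1, h_right=-1, diff=0 [OK], height=0
  node 29: h_left=-1, h_right=0, diff=1 [OK], height=1
  node 14: h_left=-1, h_right=1, diff=2 [FAIL (|-1-1|=2 > 1)], height=2
  node 2: h_left=-1, h_right=2, diff=3 [FAIL (|-1-2|=3 > 1)], height=3
  node 39: h_left=-1, h_right=-1, diff=0 [OK], height=0
  node 41: h_left=0, h_right=-1, diff=1 [OK], height=1
  node 37: h_left=3, h_right=1, diff=2 [FAIL (|3-1|=2 > 1)], height=4
Node 14 violates the condition: |-1 - 1| = 2 > 1.
Result: Not balanced


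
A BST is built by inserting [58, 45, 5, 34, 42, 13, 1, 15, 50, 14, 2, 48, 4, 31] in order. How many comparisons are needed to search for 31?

Search path for 31: 58 -> 45 -> 5 -> 34 -> 13 -> 15 -> 31
Found: True
Comparisons: 7


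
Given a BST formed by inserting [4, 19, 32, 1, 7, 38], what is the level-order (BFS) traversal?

Tree insertion order: [4, 19, 32, 1, 7, 38]
Tree (level-order array): [4, 1, 19, None, None, 7, 32, None, None, None, 38]
BFS from the root, enqueuing left then right child of each popped node:
  queue [4] -> pop 4, enqueue [1, 19], visited so far: [4]
  queue [1, 19] -> pop 1, enqueue [none], visited so far: [4, 1]
  queue [19] -> pop 19, enqueue [7, 32], visited so far: [4, 1, 19]
  queue [7, 32] -> pop 7, enqueue [none], visited so far: [4, 1, 19, 7]
  queue [32] -> pop 32, enqueue [38], visited so far: [4, 1, 19, 7, 32]
  queue [38] -> pop 38, enqueue [none], visited so far: [4, 1, 19, 7, 32, 38]
Result: [4, 1, 19, 7, 32, 38]


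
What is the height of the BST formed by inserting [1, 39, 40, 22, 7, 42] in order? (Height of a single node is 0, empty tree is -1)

Insertion order: [1, 39, 40, 22, 7, 42]
Tree (level-order array): [1, None, 39, 22, 40, 7, None, None, 42]
Compute height bottom-up (empty subtree = -1):
  height(7) = 1 + max(-1, -1) = 0
  height(22) = 1 + max(0, -1) = 1
  height(42) = 1 + max(-1, -1) = 0
  height(40) = 1 + max(-1, 0) = 1
  height(39) = 1 + max(1, 1) = 2
  height(1) = 1 + max(-1, 2) = 3
Height = 3


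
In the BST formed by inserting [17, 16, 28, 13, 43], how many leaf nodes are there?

Tree built from: [17, 16, 28, 13, 43]
Tree (level-order array): [17, 16, 28, 13, None, None, 43]
Rule: A leaf has 0 children.
Per-node child counts:
  node 17: 2 child(ren)
  node 16: 1 child(ren)
  node 13: 0 child(ren)
  node 28: 1 child(ren)
  node 43: 0 child(ren)
Matching nodes: [13, 43]
Count of leaf nodes: 2


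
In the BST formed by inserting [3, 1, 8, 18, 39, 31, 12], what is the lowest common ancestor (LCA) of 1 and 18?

Tree insertion order: [3, 1, 8, 18, 39, 31, 12]
Tree (level-order array): [3, 1, 8, None, None, None, 18, 12, 39, None, None, 31]
In a BST, the LCA of p=1, q=18 is the first node v on the
root-to-leaf path with p <= v <= q (go left if both < v, right if both > v).
Walk from root:
  at 3: 1 <= 3 <= 18, this is the LCA
LCA = 3


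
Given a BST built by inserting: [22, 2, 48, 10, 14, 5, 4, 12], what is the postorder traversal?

Tree insertion order: [22, 2, 48, 10, 14, 5, 4, 12]
Tree (level-order array): [22, 2, 48, None, 10, None, None, 5, 14, 4, None, 12]
Postorder traversal: [4, 5, 12, 14, 10, 2, 48, 22]


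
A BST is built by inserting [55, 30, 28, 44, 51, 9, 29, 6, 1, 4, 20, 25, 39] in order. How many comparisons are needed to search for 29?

Search path for 29: 55 -> 30 -> 28 -> 29
Found: True
Comparisons: 4


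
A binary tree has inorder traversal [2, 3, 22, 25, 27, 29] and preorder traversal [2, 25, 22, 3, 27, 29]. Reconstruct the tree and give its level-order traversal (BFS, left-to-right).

Inorder:  [2, 3, 22, 25, 27, 29]
Preorder: [2, 25, 22, 3, 27, 29]
Algorithm: preorder visits root first, so consume preorder in order;
for each root, split the current inorder slice at that value into
left-subtree inorder and right-subtree inorder, then recurse.
Recursive splits:
  root=2; inorder splits into left=[], right=[3, 22, 25, 27, 29]
  root=25; inorder splits into left=[3, 22], right=[27, 29]
  root=22; inorder splits into left=[3], right=[]
  root=3; inorder splits into left=[], right=[]
  root=27; inorder splits into left=[], right=[29]
  root=29; inorder splits into left=[], right=[]
Reconstructed level-order: [2, 25, 22, 27, 3, 29]


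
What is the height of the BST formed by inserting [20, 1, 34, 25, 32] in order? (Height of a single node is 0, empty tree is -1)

Insertion order: [20, 1, 34, 25, 32]
Tree (level-order array): [20, 1, 34, None, None, 25, None, None, 32]
Compute height bottom-up (empty subtree = -1):
  height(1) = 1 + max(-1, -1) = 0
  height(32) = 1 + max(-1, -1) = 0
  height(25) = 1 + max(-1, 0) = 1
  height(34) = 1 + max(1, -1) = 2
  height(20) = 1 + max(0, 2) = 3
Height = 3


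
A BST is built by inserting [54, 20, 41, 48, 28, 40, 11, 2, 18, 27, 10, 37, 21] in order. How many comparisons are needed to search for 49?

Search path for 49: 54 -> 20 -> 41 -> 48
Found: False
Comparisons: 4


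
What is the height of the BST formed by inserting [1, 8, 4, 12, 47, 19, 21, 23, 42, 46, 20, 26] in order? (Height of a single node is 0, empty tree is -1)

Insertion order: [1, 8, 4, 12, 47, 19, 21, 23, 42, 46, 20, 26]
Tree (level-order array): [1, None, 8, 4, 12, None, None, None, 47, 19, None, None, 21, 20, 23, None, None, None, 42, 26, 46]
Compute height bottom-up (empty subtree = -1):
  height(4) = 1 + max(-1, -1) = 0
  height(20) = 1 + max(-1, -1) = 0
  height(26) = 1 + max(-1, -1) = 0
  height(46) = 1 + max(-1, -1) = 0
  height(42) = 1 + max(0, 0) = 1
  height(23) = 1 + max(-1, 1) = 2
  height(21) = 1 + max(0, 2) = 3
  height(19) = 1 + max(-1, 3) = 4
  height(47) = 1 + max(4, -1) = 5
  height(12) = 1 + max(-1, 5) = 6
  height(8) = 1 + max(0, 6) = 7
  height(1) = 1 + max(-1, 7) = 8
Height = 8


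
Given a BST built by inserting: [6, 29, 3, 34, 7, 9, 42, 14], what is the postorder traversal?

Tree insertion order: [6, 29, 3, 34, 7, 9, 42, 14]
Tree (level-order array): [6, 3, 29, None, None, 7, 34, None, 9, None, 42, None, 14]
Postorder traversal: [3, 14, 9, 7, 42, 34, 29, 6]


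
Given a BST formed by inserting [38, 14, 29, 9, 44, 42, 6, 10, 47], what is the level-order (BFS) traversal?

Tree insertion order: [38, 14, 29, 9, 44, 42, 6, 10, 47]
Tree (level-order array): [38, 14, 44, 9, 29, 42, 47, 6, 10]
BFS from the root, enqueuing left then right child of each popped node:
  queue [38] -> pop 38, enqueue [14, 44], visited so far: [38]
  queue [14, 44] -> pop 14, enqueue [9, 29], visited so far: [38, 14]
  queue [44, 9, 29] -> pop 44, enqueue [42, 47], visited so far: [38, 14, 44]
  queue [9, 29, 42, 47] -> pop 9, enqueue [6, 10], visited so far: [38, 14, 44, 9]
  queue [29, 42, 47, 6, 10] -> pop 29, enqueue [none], visited so far: [38, 14, 44, 9, 29]
  queue [42, 47, 6, 10] -> pop 42, enqueue [none], visited so far: [38, 14, 44, 9, 29, 42]
  queue [47, 6, 10] -> pop 47, enqueue [none], visited so far: [38, 14, 44, 9, 29, 42, 47]
  queue [6, 10] -> pop 6, enqueue [none], visited so far: [38, 14, 44, 9, 29, 42, 47, 6]
  queue [10] -> pop 10, enqueue [none], visited so far: [38, 14, 44, 9, 29, 42, 47, 6, 10]
Result: [38, 14, 44, 9, 29, 42, 47, 6, 10]


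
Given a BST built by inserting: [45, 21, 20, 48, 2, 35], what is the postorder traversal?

Tree insertion order: [45, 21, 20, 48, 2, 35]
Tree (level-order array): [45, 21, 48, 20, 35, None, None, 2]
Postorder traversal: [2, 20, 35, 21, 48, 45]


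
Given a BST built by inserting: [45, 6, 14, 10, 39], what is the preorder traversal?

Tree insertion order: [45, 6, 14, 10, 39]
Tree (level-order array): [45, 6, None, None, 14, 10, 39]
Preorder traversal: [45, 6, 14, 10, 39]


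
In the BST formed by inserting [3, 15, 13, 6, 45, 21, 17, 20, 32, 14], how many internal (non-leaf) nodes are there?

Tree built from: [3, 15, 13, 6, 45, 21, 17, 20, 32, 14]
Tree (level-order array): [3, None, 15, 13, 45, 6, 14, 21, None, None, None, None, None, 17, 32, None, 20]
Rule: An internal node has at least one child.
Per-node child counts:
  node 3: 1 child(ren)
  node 15: 2 child(ren)
  node 13: 2 child(ren)
  node 6: 0 child(ren)
  node 14: 0 child(ren)
  node 45: 1 child(ren)
  node 21: 2 child(ren)
  node 17: 1 child(ren)
  node 20: 0 child(ren)
  node 32: 0 child(ren)
Matching nodes: [3, 15, 13, 45, 21, 17]
Count of internal (non-leaf) nodes: 6


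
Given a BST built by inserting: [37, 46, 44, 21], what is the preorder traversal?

Tree insertion order: [37, 46, 44, 21]
Tree (level-order array): [37, 21, 46, None, None, 44]
Preorder traversal: [37, 21, 46, 44]


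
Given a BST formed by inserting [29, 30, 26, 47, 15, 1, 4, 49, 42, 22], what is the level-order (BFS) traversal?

Tree insertion order: [29, 30, 26, 47, 15, 1, 4, 49, 42, 22]
Tree (level-order array): [29, 26, 30, 15, None, None, 47, 1, 22, 42, 49, None, 4]
BFS from the root, enqueuing left then right child of each popped node:
  queue [29] -> pop 29, enqueue [26, 30], visited so far: [29]
  queue [26, 30] -> pop 26, enqueue [15], visited so far: [29, 26]
  queue [30, 15] -> pop 30, enqueue [47], visited so far: [29, 26, 30]
  queue [15, 47] -> pop 15, enqueue [1, 22], visited so far: [29, 26, 30, 15]
  queue [47, 1, 22] -> pop 47, enqueue [42, 49], visited so far: [29, 26, 30, 15, 47]
  queue [1, 22, 42, 49] -> pop 1, enqueue [4], visited so far: [29, 26, 30, 15, 47, 1]
  queue [22, 42, 49, 4] -> pop 22, enqueue [none], visited so far: [29, 26, 30, 15, 47, 1, 22]
  queue [42, 49, 4] -> pop 42, enqueue [none], visited so far: [29, 26, 30, 15, 47, 1, 22, 42]
  queue [49, 4] -> pop 49, enqueue [none], visited so far: [29, 26, 30, 15, 47, 1, 22, 42, 49]
  queue [4] -> pop 4, enqueue [none], visited so far: [29, 26, 30, 15, 47, 1, 22, 42, 49, 4]
Result: [29, 26, 30, 15, 47, 1, 22, 42, 49, 4]


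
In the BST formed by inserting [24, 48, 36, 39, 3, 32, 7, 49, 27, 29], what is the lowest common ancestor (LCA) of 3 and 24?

Tree insertion order: [24, 48, 36, 39, 3, 32, 7, 49, 27, 29]
Tree (level-order array): [24, 3, 48, None, 7, 36, 49, None, None, 32, 39, None, None, 27, None, None, None, None, 29]
In a BST, the LCA of p=3, q=24 is the first node v on the
root-to-leaf path with p <= v <= q (go left if both < v, right if both > v).
Walk from root:
  at 24: 3 <= 24 <= 24, this is the LCA
LCA = 24


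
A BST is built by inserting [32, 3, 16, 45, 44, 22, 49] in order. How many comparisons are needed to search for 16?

Search path for 16: 32 -> 3 -> 16
Found: True
Comparisons: 3


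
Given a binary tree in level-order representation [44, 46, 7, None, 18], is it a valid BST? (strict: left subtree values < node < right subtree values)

Level-order array: [44, 46, 7, None, 18]
Validate using subtree bounds (lo, hi): at each node, require lo < value < hi,
then recurse left with hi=value and right with lo=value.
Preorder trace (stopping at first violation):
  at node 44 with bounds (-inf, +inf): OK
  at node 46 with bounds (-inf, 44): VIOLATION
Node 46 violates its bound: not (-inf < 46 < 44).
Result: Not a valid BST


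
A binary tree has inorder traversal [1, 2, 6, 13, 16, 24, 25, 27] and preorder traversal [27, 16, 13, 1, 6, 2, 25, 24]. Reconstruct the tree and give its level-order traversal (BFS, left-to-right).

Inorder:  [1, 2, 6, 13, 16, 24, 25, 27]
Preorder: [27, 16, 13, 1, 6, 2, 25, 24]
Algorithm: preorder visits root first, so consume preorder in order;
for each root, split the current inorder slice at that value into
left-subtree inorder and right-subtree inorder, then recurse.
Recursive splits:
  root=27; inorder splits into left=[1, 2, 6, 13, 16, 24, 25], right=[]
  root=16; inorder splits into left=[1, 2, 6, 13], right=[24, 25]
  root=13; inorder splits into left=[1, 2, 6], right=[]
  root=1; inorder splits into left=[], right=[2, 6]
  root=6; inorder splits into left=[2], right=[]
  root=2; inorder splits into left=[], right=[]
  root=25; inorder splits into left=[24], right=[]
  root=24; inorder splits into left=[], right=[]
Reconstructed level-order: [27, 16, 13, 25, 1, 24, 6, 2]


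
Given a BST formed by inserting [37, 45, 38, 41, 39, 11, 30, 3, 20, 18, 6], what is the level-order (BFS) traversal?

Tree insertion order: [37, 45, 38, 41, 39, 11, 30, 3, 20, 18, 6]
Tree (level-order array): [37, 11, 45, 3, 30, 38, None, None, 6, 20, None, None, 41, None, None, 18, None, 39]
BFS from the root, enqueuing left then right child of each popped node:
  queue [37] -> pop 37, enqueue [11, 45], visited so far: [37]
  queue [11, 45] -> pop 11, enqueue [3, 30], visited so far: [37, 11]
  queue [45, 3, 30] -> pop 45, enqueue [38], visited so far: [37, 11, 45]
  queue [3, 30, 38] -> pop 3, enqueue [6], visited so far: [37, 11, 45, 3]
  queue [30, 38, 6] -> pop 30, enqueue [20], visited so far: [37, 11, 45, 3, 30]
  queue [38, 6, 20] -> pop 38, enqueue [41], visited so far: [37, 11, 45, 3, 30, 38]
  queue [6, 20, 41] -> pop 6, enqueue [none], visited so far: [37, 11, 45, 3, 30, 38, 6]
  queue [20, 41] -> pop 20, enqueue [18], visited so far: [37, 11, 45, 3, 30, 38, 6, 20]
  queue [41, 18] -> pop 41, enqueue [39], visited so far: [37, 11, 45, 3, 30, 38, 6, 20, 41]
  queue [18, 39] -> pop 18, enqueue [none], visited so far: [37, 11, 45, 3, 30, 38, 6, 20, 41, 18]
  queue [39] -> pop 39, enqueue [none], visited so far: [37, 11, 45, 3, 30, 38, 6, 20, 41, 18, 39]
Result: [37, 11, 45, 3, 30, 38, 6, 20, 41, 18, 39]


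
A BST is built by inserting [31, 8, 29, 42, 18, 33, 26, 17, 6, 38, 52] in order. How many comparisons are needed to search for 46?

Search path for 46: 31 -> 42 -> 52
Found: False
Comparisons: 3


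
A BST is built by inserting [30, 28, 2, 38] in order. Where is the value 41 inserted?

Starting tree (level order): [30, 28, 38, 2]
Insertion path: 30 -> 38
Result: insert 41 as right child of 38
Final tree (level order): [30, 28, 38, 2, None, None, 41]


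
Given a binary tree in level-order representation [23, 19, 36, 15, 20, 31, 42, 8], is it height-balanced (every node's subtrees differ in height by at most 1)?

Tree (level-order array): [23, 19, 36, 15, 20, 31, 42, 8]
Definition: a tree is height-balanced if, at every node, |h(left) - h(right)| <= 1 (empty subtree has height -1).
Bottom-up per-node check:
  node 8: h_left=-1, h_right=-1, diff=0 [OK], height=0
  node 15: h_left=0, h_right=-1, diff=1 [OK], height=1
  node 20: h_left=-1, h_right=-1, diff=0 [OK], height=0
  node 19: h_left=1, h_right=0, diff=1 [OK], height=2
  node 31: h_left=-1, h_right=-1, diff=0 [OK], height=0
  node 42: h_left=-1, h_right=-1, diff=0 [OK], height=0
  node 36: h_left=0, h_right=0, diff=0 [OK], height=1
  node 23: h_left=2, h_right=1, diff=1 [OK], height=3
All nodes satisfy the balance condition.
Result: Balanced
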